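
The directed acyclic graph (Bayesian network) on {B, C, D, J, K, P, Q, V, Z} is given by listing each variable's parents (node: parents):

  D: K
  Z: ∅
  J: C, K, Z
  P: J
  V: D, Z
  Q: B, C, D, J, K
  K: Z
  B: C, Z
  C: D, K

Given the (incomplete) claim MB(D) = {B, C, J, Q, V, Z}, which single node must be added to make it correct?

K

Pa(D) = {K}.
Ch(D) = {C, Q, V}.
For each child, the remaining parents (spouses of D):
  C: K
  Q: B, C, J, K
  V: Z
MB(D) = {B, C, J, K, Q, V, Z}.
Comparing with the claimed set, K is missing.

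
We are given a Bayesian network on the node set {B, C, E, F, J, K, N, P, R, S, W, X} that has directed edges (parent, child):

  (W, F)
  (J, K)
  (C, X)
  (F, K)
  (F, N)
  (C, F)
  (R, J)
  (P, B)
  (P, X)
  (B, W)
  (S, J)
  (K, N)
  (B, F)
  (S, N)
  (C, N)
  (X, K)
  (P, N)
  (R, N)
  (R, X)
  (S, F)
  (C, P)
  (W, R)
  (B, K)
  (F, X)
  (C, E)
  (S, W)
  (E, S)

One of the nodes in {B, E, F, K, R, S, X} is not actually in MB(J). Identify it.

Pa(J) = {R, S}.
J has child K.
Co-parents of J (other parents of its children):
  parents(K) \ {J} = {B, F, X}.
MB(J) = {B, F, K, R, S, X}.
E is neither a parent, child, nor co-parent of J, so it does not belong.

E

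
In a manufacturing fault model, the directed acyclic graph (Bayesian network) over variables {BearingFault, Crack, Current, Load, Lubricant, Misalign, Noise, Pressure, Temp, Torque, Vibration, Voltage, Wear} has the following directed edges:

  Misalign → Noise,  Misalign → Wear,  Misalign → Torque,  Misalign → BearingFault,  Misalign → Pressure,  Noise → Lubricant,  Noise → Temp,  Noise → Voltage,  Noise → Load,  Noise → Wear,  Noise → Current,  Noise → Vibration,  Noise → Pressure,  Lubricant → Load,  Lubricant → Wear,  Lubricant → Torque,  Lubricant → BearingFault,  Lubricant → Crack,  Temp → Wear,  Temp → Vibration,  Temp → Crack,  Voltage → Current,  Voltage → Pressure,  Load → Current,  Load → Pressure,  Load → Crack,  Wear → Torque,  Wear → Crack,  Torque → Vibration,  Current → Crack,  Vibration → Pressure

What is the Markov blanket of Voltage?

{Current, Load, Misalign, Noise, Pressure, Vibration}

Children of Voltage: Current, Pressure.
Pa(Voltage) = {Noise}.
Parents of each child, excluding Voltage:
  Current: Load, Noise
  Pressure: Load, Misalign, Noise, Vibration
Union: {Noise} ∪ {Current, Pressure} ∪ {Load, Misalign, Noise, Vibration} = {Current, Load, Misalign, Noise, Pressure, Vibration}.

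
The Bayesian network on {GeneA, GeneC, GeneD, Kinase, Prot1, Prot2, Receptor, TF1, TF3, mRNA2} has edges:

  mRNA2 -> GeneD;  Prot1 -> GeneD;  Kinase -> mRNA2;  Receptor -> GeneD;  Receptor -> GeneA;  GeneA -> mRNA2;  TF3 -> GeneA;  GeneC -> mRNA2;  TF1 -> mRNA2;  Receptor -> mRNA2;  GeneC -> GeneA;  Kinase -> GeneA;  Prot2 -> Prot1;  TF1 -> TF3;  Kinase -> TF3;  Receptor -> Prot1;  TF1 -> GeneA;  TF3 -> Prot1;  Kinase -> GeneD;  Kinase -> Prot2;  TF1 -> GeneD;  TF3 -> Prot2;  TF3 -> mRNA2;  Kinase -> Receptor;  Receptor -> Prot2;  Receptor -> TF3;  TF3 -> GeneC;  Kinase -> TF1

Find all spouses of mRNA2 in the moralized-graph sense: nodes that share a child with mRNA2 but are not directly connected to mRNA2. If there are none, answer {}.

{Prot1}

Children of mRNA2: GeneD.
  GeneD also has parents Kinase, Prot1, Receptor, TF1.
Excluding nodes already adjacent to mRNA2 (GeneA, GeneC, GeneD, Kinase, Receptor, TF1, TF3), the co-parent-only contribution is {Prot1}.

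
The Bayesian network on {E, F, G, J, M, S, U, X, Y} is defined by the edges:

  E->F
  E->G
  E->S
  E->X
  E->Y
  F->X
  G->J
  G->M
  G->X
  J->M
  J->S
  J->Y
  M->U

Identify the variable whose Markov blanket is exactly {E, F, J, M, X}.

The target node must have every member of {E, F, J, M, X} as a parent, child, or co-parent, and no others.
Parents of G: E; children: J, M, X; co-parents: E, F, J.
These exactly cover the given set, so the node is G.

G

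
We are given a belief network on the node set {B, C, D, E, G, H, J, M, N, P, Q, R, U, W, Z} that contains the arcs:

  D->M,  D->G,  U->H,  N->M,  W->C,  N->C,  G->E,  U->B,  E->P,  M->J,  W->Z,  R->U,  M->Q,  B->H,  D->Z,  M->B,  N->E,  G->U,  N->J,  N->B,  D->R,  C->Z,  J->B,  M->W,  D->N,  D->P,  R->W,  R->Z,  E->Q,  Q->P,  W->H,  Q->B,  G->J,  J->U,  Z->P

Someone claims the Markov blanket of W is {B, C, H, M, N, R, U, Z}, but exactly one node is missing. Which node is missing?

Parents of W: M, R.
Children of W: C, H, Z.
Other parents of W's children:
  C also has parent N.
  H's other parents are B, U.
  Z also has parents C, D, R.
MB(W) = {B, C, D, H, M, N, R, U, Z}.
Comparing with the claimed set, D is missing.

D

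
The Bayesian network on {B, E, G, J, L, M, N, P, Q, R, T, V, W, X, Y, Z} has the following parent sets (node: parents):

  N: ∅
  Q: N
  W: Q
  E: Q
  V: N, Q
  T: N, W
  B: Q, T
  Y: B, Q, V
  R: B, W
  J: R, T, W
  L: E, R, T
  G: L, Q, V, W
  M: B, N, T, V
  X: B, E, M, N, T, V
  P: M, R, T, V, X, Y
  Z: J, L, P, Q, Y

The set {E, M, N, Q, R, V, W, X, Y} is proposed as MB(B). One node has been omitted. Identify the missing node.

By definition, MB(B) is built from B's parents, B's children, and the co-parents of B.
B has children M, R, X, Y.
B's parents: Q, T.
Other parents of B's children:
  parents(Y) \ {B} = {Q, V}.
  R's other parent is W.
  M also has parents N, T, V.
  X also has parents E, M, N, T, V.
MB(B) = {E, M, N, Q, R, T, V, W, X, Y}.
Comparing with the claimed set, T is missing.

T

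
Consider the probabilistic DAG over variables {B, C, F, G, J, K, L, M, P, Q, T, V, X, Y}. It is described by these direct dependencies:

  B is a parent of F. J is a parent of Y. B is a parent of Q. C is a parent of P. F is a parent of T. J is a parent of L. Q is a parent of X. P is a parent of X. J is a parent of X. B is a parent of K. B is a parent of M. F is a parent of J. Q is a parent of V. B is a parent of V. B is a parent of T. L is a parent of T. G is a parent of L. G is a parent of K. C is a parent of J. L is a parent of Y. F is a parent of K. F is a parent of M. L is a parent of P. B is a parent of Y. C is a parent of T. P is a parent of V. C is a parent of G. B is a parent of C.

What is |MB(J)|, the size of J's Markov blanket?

Children of J: L, X, Y.
J has parents C, F.
Co-parents of J (other parents of its children):
  L: G
  X: P, Q
  Y: B, L
MB(J) = {B, C, F, G, L, P, Q, X, Y}, which has 9 nodes.

9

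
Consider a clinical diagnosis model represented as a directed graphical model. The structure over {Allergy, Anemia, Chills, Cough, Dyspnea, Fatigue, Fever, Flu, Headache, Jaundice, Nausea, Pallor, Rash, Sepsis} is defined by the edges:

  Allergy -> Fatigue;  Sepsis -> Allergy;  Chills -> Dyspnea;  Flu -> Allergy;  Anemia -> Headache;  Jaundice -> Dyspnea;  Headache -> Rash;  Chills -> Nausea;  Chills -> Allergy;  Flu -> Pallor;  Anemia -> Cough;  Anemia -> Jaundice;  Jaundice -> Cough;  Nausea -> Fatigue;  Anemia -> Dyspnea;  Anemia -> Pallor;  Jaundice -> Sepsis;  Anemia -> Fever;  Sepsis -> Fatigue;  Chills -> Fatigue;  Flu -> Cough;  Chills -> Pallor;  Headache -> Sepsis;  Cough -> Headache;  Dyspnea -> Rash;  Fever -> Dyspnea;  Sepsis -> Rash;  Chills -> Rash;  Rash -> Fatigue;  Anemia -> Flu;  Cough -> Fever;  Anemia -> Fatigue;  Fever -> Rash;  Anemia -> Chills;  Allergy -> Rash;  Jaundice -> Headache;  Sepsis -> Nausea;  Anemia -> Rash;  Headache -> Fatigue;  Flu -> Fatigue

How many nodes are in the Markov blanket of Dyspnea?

8

A node's Markov blanket = Pa ∪ Ch ∪ (parents of Ch other than the node itself).
Children of Dyspnea: Rash.
Parents of Dyspnea: Anemia, Chills, Fever, Jaundice.
Co-parents of Dyspnea (other parents of its children):
  parents(Rash) \ {Dyspnea} = {Allergy, Anemia, Chills, Fever, Headache, Sepsis}.
MB(Dyspnea) = {Allergy, Anemia, Chills, Fever, Headache, Jaundice, Rash, Sepsis}, which has 8 nodes.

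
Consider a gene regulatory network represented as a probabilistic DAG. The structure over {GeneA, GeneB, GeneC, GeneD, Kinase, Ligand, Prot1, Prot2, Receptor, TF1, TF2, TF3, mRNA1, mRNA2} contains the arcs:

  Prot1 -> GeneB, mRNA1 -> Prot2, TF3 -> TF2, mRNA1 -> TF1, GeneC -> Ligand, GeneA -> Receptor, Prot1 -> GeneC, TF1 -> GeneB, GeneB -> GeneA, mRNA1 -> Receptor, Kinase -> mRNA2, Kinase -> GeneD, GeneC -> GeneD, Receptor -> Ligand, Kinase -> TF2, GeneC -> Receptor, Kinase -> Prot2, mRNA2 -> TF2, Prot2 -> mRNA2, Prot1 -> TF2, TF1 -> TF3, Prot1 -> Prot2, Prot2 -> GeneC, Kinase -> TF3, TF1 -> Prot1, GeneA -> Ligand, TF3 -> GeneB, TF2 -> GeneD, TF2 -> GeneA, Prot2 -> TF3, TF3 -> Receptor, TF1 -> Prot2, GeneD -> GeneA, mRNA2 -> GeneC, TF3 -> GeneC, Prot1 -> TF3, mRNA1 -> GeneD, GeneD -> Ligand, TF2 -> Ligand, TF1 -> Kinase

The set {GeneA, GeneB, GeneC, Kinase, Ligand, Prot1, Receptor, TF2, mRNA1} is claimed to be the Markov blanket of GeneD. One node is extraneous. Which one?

Prot1

Children of GeneD: GeneA, Ligand.
GeneD's parents: GeneC, Kinase, TF2, mRNA1.
Co-parents of GeneD (other parents of its children):
  GeneA also has parents GeneB, TF2.
  parents(Ligand) \ {GeneD} = {GeneA, GeneC, Receptor, TF2}.
MB(GeneD) = {GeneA, GeneB, GeneC, Kinase, Ligand, Receptor, TF2, mRNA1}.
Prot1 is neither a parent, child, nor co-parent of GeneD, so it does not belong.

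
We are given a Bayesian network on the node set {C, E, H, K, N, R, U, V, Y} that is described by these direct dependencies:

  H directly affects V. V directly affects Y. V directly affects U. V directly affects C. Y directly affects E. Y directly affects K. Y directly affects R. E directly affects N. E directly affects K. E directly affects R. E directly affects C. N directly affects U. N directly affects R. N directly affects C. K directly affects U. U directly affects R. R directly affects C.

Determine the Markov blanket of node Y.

Ch(Y) = {E, K, R}.
Y has parent V.
Other parents of Y's children:
  E has no other parent.
  K's other parent is E.
  R's other parents are E, N, U.
Taking the union gives {E, K, N, R, U, V}.

{E, K, N, R, U, V}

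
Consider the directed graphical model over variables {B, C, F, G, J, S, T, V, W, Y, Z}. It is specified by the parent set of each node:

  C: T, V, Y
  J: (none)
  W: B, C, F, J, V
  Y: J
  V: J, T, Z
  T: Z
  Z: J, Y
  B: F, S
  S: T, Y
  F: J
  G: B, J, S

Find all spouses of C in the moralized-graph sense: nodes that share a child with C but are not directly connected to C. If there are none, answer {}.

{B, F, J}

Children of C: W.
  parents(W) \ {C} = {B, F, J, V}.
Excluding nodes already adjacent to C (T, V, W, Y), the co-parent-only contribution is {B, F, J}.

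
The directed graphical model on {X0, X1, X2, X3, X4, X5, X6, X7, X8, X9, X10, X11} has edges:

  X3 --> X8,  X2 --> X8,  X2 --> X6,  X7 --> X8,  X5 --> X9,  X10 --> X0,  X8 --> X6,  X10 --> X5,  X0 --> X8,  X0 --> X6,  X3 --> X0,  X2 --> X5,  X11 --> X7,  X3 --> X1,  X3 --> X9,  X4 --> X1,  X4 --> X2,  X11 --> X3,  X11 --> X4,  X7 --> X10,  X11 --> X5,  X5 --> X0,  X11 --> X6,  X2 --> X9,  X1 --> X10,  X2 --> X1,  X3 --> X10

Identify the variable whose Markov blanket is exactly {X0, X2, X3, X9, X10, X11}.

The target node must have every member of {X0, X2, X3, X9, X10, X11} as a parent, child, or co-parent, and no others.
Parents of X5: X2, X10, X11; children: X0, X9; co-parents: X2, X3, X10.
These exactly cover the given set, so the node is X5.

X5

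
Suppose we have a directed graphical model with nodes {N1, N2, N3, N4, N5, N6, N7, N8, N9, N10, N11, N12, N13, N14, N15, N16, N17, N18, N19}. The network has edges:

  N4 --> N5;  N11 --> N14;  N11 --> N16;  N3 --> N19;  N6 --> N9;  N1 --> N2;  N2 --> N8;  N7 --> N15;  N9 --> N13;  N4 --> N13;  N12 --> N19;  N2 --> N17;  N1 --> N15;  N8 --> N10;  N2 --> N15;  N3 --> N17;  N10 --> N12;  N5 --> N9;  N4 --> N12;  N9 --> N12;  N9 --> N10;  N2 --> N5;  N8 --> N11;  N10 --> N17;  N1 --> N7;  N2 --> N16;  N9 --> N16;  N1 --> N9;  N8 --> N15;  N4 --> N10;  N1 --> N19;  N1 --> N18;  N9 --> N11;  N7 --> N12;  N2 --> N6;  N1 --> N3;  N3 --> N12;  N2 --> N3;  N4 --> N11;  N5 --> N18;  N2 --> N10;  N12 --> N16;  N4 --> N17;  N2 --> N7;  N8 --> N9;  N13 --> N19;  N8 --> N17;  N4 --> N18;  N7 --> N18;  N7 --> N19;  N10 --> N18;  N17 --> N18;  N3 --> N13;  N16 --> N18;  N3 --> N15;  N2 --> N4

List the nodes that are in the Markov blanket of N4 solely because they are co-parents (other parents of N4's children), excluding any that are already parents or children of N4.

{N1, N3, N7, N8, N9, N16}

Children of N4: N5, N10, N11, N12, N13, N17, N18.
  parents(N5) \ {N4} = {N2}.
  parents(N10) \ {N4} = {N2, N8, N9}.
  N11's other parents are N8, N9.
  N12 also has parents N3, N7, N9, N10.
  N13 also has parents N3, N9.
  N17 also has parents N2, N3, N8, N10.
  parents(N18) \ {N4} = {N1, N5, N7, N10, N16, N17}.
Excluding nodes already adjacent to N4 (N2, N5, N10, N11, N12, N13, N17, N18), the co-parent-only contribution is {N1, N3, N7, N8, N9, N16}.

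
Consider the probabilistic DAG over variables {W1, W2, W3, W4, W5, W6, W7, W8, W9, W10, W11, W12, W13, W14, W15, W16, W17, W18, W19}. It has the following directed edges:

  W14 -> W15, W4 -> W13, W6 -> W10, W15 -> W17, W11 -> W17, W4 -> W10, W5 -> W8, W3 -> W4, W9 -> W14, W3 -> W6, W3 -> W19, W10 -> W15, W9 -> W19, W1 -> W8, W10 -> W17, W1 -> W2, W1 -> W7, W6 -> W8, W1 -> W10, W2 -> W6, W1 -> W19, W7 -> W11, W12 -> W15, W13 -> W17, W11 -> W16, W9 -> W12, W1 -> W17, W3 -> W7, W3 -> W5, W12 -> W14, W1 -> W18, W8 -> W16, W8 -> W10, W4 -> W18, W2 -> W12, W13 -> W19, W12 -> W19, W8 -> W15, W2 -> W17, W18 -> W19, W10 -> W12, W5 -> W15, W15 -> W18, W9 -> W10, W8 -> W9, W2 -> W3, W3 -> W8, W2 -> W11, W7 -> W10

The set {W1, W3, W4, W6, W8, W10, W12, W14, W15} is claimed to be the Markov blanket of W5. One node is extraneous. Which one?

Recall MB(v) = parents ∪ children ∪ spouses, where spouses are the other parents of v's children.
W5's children: W8, W15.
W5 has parent W3.
For each child, the remaining parents (spouses of W5):
  W8 also has parents W1, W3, W6.
  parents(W15) \ {W5} = {W8, W10, W12, W14}.
MB(W5) = {W1, W3, W6, W8, W10, W12, W14, W15}.
W4 is neither a parent, child, nor co-parent of W5, so it does not belong.

W4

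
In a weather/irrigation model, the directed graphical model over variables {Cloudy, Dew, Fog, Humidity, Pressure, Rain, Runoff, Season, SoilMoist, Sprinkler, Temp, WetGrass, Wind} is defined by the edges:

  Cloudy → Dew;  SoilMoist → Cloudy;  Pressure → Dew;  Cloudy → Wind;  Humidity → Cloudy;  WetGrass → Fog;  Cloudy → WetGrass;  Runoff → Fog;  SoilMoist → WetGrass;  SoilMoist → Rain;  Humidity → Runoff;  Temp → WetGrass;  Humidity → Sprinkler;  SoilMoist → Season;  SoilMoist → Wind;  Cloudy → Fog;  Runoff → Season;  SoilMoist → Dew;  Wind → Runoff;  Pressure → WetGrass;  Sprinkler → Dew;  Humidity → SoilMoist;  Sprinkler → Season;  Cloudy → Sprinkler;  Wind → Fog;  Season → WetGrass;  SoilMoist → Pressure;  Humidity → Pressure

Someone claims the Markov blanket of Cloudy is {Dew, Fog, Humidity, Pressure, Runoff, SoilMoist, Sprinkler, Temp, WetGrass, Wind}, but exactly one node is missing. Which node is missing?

Cloudy has parents Humidity, SoilMoist.
Cloudy's children: Dew, Fog, Sprinkler, WetGrass, Wind.
Co-parents of Cloudy (other parents of its children):
  parents(Sprinkler) \ {Cloudy} = {Humidity}.
  Wind's other parent is SoilMoist.
  parents(Dew) \ {Cloudy} = {Pressure, SoilMoist, Sprinkler}.
  parents(WetGrass) \ {Cloudy} = {Pressure, Season, SoilMoist, Temp}.
  Fog also has parents Runoff, WetGrass, Wind.
MB(Cloudy) = {Dew, Fog, Humidity, Pressure, Runoff, Season, SoilMoist, Sprinkler, Temp, WetGrass, Wind}.
Comparing with the claimed set, Season is missing.

Season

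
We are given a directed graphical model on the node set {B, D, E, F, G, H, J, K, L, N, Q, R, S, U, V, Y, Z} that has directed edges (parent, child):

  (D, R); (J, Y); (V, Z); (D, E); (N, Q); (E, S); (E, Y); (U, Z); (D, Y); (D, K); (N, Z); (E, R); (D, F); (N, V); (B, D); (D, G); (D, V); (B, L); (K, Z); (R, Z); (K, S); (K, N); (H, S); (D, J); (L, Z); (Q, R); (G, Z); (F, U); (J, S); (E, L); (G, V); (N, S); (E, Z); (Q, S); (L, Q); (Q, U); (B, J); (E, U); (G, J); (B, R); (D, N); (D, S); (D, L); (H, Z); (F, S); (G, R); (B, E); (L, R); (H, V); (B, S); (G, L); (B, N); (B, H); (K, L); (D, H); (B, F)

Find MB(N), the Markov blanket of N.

{B, D, E, F, G, H, J, K, L, Q, R, S, U, V, Z}

N's children: Q, S, V, Z.
Parents of N: B, D, K.
Co-parents of N (other parents of its children):
  Q's other parent is L.
  S also has parents B, D, E, F, H, J, K, Q.
  parents(V) \ {N} = {D, G, H}.
  parents(Z) \ {N} = {E, G, H, K, L, R, U, V}.
Union: {B, D, K} ∪ {Q, S, V, Z} ∪ {B, D, E, F, G, H, J, K, L, Q, R, U, V} = {B, D, E, F, G, H, J, K, L, Q, R, S, U, V, Z}.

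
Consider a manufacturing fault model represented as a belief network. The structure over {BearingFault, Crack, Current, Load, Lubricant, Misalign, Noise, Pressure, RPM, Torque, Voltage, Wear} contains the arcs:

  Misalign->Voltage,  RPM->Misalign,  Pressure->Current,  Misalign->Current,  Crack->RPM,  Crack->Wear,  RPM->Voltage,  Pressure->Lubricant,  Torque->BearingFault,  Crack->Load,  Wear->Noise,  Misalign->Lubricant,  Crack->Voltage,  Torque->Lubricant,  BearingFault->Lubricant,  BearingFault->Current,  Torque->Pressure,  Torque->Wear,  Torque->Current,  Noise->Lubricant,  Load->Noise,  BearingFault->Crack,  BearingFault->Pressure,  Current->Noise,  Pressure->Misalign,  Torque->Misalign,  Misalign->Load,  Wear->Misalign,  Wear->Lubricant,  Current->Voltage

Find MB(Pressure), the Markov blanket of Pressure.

A node's Markov blanket = Pa ∪ Ch ∪ (parents of Ch other than the node itself).
Pressure's parents: BearingFault, Torque.
Ch(Pressure) = {Current, Lubricant, Misalign}.
Other parents of Pressure's children:
  Misalign: RPM, Torque, Wear
  Current: BearingFault, Misalign, Torque
  Lubricant: BearingFault, Misalign, Noise, Torque, Wear
MB(Pressure) = {BearingFault, Current, Lubricant, Misalign, Noise, RPM, Torque, Wear}.

{BearingFault, Current, Lubricant, Misalign, Noise, RPM, Torque, Wear}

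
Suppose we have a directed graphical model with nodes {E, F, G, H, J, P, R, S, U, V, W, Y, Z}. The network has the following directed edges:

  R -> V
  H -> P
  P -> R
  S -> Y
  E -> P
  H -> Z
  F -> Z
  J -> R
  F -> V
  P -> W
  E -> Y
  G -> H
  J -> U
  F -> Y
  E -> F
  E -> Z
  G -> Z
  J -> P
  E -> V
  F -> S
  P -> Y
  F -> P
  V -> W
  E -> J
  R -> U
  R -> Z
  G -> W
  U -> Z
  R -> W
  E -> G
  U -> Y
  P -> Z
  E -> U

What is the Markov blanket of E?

{F, G, H, J, P, R, S, U, V, Y, Z}

Pa(E) = {}.
E's children: F, G, J, P, U, V, Y, Z.
For each child, the remaining parents (spouses of E):
  F has no other parent.
  G: no additional parents.
  J has no other parent.
  P also has parents F, H, J.
  parents(U) \ {E} = {J, R}.
  parents(V) \ {E} = {F, R}.
  Y also has parents F, P, S, U.
  Z also has parents F, G, H, P, R, U.
MB(E) = {F, G, H, J, P, R, S, U, V, Y, Z}.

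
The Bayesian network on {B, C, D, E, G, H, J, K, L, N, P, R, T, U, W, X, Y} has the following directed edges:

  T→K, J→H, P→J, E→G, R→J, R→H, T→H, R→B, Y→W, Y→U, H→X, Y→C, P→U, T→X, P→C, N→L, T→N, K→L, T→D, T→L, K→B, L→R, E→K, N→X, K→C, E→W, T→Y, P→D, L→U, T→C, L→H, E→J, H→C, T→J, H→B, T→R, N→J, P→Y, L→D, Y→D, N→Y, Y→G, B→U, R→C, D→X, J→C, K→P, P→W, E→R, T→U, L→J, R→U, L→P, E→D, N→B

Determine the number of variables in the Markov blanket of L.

12

L's parents: K, N, T.
L's children: D, H, J, P, R, U.
For each child, the remaining parents (spouses of L):
  P: K
  R: E, T
  J: E, N, P, R, T
  D: E, P, T, Y
  H: J, R, T
  U: B, P, R, T, Y
MB(L) = {B, D, E, H, J, K, N, P, R, T, U, Y}, which has 12 nodes.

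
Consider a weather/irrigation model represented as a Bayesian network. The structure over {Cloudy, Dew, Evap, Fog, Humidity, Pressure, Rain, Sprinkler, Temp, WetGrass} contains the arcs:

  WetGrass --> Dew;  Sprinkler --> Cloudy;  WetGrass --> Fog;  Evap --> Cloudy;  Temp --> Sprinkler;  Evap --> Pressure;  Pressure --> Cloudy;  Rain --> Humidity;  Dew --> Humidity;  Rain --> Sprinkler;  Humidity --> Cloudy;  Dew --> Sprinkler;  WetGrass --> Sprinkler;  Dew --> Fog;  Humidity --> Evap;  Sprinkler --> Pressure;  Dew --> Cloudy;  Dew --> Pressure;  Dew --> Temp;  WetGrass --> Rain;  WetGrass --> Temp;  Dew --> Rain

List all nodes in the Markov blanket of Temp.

Pa(Temp) = {Dew, WetGrass}.
Temp has child Sprinkler.
Parents of each child, excluding Temp:
  Sprinkler also has parents Dew, Rain, WetGrass.
Taking the union gives {Dew, Rain, Sprinkler, WetGrass}.

{Dew, Rain, Sprinkler, WetGrass}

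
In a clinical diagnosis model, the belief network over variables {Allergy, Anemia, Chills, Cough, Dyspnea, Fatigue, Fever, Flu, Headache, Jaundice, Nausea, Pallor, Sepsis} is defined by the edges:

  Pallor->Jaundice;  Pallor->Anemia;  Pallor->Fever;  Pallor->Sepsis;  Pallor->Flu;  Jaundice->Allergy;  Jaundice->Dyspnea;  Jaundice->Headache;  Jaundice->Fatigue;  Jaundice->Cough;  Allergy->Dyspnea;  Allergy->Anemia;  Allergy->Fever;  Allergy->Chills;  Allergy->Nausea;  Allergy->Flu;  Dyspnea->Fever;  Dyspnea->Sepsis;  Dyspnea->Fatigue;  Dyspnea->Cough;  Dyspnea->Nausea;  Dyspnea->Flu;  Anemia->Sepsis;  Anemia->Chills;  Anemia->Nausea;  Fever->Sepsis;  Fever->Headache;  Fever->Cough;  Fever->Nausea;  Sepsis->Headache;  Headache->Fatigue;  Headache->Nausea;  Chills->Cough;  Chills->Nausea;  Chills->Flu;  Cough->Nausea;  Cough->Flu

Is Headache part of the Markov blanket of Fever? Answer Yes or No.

Headache is a child of Fever.
So Headache ∈ MB(Fever).

Yes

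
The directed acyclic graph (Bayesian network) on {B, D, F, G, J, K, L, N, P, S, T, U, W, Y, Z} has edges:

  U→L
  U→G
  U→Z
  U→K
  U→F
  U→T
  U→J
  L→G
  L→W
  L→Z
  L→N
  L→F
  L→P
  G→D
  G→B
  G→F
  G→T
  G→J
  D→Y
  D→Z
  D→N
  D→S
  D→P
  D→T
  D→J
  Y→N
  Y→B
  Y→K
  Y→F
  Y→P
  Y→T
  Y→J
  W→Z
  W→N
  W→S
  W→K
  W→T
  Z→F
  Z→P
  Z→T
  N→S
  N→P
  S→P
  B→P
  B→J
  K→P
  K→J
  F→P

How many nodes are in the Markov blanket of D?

The Markov blanket of a node is its parents, its children, and the other parents of its children.
Pa(D) = {G}.
Ch(D) = {J, N, P, S, T, Y, Z}.
Parents of each child, excluding D:
  Y has no other parent.
  Z's other parents are L, U, W.
  N also has parents L, W, Y.
  S also has parents N, W.
  P also has parents B, F, K, L, N, S, Y, Z.
  T's other parents are G, U, W, Y, Z.
  J also has parents B, G, K, U, Y.
MB(D) = {B, F, G, J, K, L, N, P, S, T, U, W, Y, Z}, which has 14 nodes.

14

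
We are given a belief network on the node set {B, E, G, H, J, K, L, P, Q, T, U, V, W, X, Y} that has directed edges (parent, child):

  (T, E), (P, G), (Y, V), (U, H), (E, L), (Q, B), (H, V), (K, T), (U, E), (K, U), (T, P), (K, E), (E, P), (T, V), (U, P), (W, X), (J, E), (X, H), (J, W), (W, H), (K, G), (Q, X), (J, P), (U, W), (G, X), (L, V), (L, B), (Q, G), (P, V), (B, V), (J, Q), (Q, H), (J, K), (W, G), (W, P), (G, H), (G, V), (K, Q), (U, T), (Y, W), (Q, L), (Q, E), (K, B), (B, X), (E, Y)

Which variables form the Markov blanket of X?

{B, G, H, Q, U, W}

A node's Markov blanket = Pa ∪ Ch ∪ (parents of Ch other than the node itself).
X's parents: B, G, Q, W.
Ch(X) = {H}.
Other parents of X's children:
  H's other parents are G, Q, U, W.
So the Markov blanket of X is {B, G, H, Q, U, W}.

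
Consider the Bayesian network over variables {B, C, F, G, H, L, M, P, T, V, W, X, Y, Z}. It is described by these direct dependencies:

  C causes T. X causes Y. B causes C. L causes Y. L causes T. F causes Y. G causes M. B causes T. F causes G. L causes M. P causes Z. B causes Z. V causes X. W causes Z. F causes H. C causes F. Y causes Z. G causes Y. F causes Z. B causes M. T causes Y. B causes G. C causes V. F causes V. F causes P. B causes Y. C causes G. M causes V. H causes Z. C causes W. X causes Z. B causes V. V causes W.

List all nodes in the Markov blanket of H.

{B, F, P, W, X, Y, Z}

A node's Markov blanket = Pa ∪ Ch ∪ (parents of Ch other than the node itself).
H's parents: F.
Ch(H) = {Z}.
Other parents of H's children:
  Z also has parents B, F, P, W, X, Y.
Taking the union gives {B, F, P, W, X, Y, Z}.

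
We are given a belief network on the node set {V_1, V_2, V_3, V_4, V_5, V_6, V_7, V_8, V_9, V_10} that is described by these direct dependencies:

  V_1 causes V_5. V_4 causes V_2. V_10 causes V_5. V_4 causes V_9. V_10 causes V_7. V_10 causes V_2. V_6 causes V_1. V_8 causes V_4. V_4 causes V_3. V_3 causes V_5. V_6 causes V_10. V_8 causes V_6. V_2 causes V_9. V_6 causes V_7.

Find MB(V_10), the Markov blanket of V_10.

{V_1, V_2, V_3, V_4, V_5, V_6, V_7}

A node's Markov blanket = Pa ∪ Ch ∪ (parents of Ch other than the node itself).
Children of V_10: V_2, V_5, V_7.
Parents of V_10: V_6.
Co-parents of V_10 (other parents of its children):
  V_5: V_1, V_3
  V_7: V_6
  V_2: V_4
Union: {V_6} ∪ {V_2, V_5, V_7} ∪ {V_1, V_3, V_4, V_6} = {V_1, V_2, V_3, V_4, V_5, V_6, V_7}.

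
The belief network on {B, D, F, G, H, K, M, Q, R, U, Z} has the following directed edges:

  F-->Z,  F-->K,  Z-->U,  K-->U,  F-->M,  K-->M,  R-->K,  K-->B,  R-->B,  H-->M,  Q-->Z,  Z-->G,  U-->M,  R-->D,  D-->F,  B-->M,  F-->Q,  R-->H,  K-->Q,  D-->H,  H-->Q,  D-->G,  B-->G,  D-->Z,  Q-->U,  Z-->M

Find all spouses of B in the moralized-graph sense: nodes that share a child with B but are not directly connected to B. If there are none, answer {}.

{D, F, H, U, Z}

Children of B: G, M.
  M: F, H, K, U, Z
  G: D, Z
Excluding nodes already adjacent to B (G, K, M, R), the co-parent-only contribution is {D, F, H, U, Z}.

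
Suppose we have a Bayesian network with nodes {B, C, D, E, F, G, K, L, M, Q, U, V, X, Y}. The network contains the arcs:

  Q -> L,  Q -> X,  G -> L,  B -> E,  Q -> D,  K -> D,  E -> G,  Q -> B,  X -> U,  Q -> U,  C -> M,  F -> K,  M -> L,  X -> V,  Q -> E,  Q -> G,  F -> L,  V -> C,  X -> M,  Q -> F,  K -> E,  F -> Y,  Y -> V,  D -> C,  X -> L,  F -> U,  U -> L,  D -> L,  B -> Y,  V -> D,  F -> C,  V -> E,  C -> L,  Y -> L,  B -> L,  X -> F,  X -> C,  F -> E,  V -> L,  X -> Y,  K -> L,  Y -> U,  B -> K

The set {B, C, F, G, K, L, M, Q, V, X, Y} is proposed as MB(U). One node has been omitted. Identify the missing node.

Children of U: L.
U's parents: F, Q, X, Y.
Co-parents of U (other parents of its children):
  L also has parents B, C, D, F, G, K, M, Q, V, X, Y.
MB(U) = {B, C, D, F, G, K, L, M, Q, V, X, Y}.
Comparing with the claimed set, D is missing.

D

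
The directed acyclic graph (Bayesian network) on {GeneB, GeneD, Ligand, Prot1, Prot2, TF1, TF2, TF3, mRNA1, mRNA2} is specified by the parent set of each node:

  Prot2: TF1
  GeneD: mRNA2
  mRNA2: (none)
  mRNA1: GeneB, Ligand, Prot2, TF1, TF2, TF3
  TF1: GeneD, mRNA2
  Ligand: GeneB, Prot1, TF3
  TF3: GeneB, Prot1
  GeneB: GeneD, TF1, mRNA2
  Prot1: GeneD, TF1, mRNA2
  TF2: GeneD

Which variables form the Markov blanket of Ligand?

Recall MB(v) = parents ∪ children ∪ spouses, where spouses are the other parents of v's children.
Ligand's parents: GeneB, Prot1, TF3.
Ch(Ligand) = {mRNA1}.
Parents of each child, excluding Ligand:
  mRNA1's other parents are GeneB, Prot2, TF1, TF2, TF3.
Taking the union gives {GeneB, Prot1, Prot2, TF1, TF2, TF3, mRNA1}.

{GeneB, Prot1, Prot2, TF1, TF2, TF3, mRNA1}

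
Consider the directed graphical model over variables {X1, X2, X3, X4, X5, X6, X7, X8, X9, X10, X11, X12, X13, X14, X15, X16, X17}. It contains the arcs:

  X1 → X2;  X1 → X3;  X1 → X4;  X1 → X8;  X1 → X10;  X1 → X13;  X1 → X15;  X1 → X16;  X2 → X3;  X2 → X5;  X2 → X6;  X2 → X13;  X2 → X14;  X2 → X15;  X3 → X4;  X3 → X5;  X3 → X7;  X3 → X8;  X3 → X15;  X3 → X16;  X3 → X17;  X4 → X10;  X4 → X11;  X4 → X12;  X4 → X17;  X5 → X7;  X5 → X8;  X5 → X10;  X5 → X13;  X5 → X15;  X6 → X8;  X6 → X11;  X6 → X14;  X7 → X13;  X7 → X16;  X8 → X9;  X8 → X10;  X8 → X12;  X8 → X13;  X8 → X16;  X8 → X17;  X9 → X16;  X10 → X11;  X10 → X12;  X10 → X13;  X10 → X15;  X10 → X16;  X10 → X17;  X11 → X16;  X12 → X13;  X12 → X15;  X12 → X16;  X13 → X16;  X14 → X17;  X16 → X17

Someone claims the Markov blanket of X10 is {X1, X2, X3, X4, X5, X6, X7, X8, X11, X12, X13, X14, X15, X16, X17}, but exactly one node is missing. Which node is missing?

Parents of X10: X1, X4, X5, X8.
Children of X10: X11, X12, X13, X15, X16, X17.
Parents of each child, excluding X10:
  X11 also has parents X4, X6.
  parents(X12) \ {X10} = {X4, X8}.
  X13 also has parents X1, X2, X5, X7, X8, X12.
  X15's other parents are X1, X2, X3, X5, X12.
  X16 also has parents X1, X3, X7, X8, X9, X11, X12, X13.
  X17 also has parents X3, X4, X8, X14, X16.
MB(X10) = {X1, X2, X3, X4, X5, X6, X7, X8, X9, X11, X12, X13, X14, X15, X16, X17}.
Comparing with the claimed set, X9 is missing.

X9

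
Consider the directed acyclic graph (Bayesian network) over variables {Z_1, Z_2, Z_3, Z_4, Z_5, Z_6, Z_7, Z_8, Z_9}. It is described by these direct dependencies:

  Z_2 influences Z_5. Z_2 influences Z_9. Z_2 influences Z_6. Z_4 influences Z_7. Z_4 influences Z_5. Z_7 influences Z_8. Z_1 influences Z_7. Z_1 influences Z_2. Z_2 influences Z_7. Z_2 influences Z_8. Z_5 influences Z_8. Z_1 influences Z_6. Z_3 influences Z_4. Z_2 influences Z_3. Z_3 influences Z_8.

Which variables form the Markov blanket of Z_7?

{Z_1, Z_2, Z_3, Z_4, Z_5, Z_8}

Ch(Z_7) = {Z_8}.
Pa(Z_7) = {Z_1, Z_2, Z_4}.
For each child, the remaining parents (spouses of Z_7):
  Z_8's other parents are Z_2, Z_3, Z_5.
Union: {Z_1, Z_2, Z_4} ∪ {Z_8} ∪ {Z_2, Z_3, Z_5} = {Z_1, Z_2, Z_3, Z_4, Z_5, Z_8}.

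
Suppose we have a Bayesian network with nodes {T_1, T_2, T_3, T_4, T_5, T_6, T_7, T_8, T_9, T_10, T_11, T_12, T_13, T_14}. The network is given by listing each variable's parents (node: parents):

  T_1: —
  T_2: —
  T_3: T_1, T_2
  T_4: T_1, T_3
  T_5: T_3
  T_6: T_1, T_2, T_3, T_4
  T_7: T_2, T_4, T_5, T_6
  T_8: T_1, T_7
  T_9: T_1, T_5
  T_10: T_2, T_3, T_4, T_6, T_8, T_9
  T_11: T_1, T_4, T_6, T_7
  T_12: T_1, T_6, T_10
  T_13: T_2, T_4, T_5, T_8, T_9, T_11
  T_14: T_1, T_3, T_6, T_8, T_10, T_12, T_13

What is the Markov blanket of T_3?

The Markov blanket of a node is its parents, its children, and the other parents of its children.
T_3 has parents T_1, T_2.
Children of T_3: T_4, T_5, T_6, T_10, T_14.
Co-parents of T_3 (other parents of its children):
  T_4: T_1
  T_5: —
  T_6: T_1, T_2, T_4
  T_10: T_2, T_4, T_6, T_8, T_9
  T_14: T_1, T_6, T_8, T_10, T_12, T_13
MB(T_3) = {T_1, T_2, T_4, T_5, T_6, T_8, T_9, T_10, T_12, T_13, T_14}.

{T_1, T_2, T_4, T_5, T_6, T_8, T_9, T_10, T_12, T_13, T_14}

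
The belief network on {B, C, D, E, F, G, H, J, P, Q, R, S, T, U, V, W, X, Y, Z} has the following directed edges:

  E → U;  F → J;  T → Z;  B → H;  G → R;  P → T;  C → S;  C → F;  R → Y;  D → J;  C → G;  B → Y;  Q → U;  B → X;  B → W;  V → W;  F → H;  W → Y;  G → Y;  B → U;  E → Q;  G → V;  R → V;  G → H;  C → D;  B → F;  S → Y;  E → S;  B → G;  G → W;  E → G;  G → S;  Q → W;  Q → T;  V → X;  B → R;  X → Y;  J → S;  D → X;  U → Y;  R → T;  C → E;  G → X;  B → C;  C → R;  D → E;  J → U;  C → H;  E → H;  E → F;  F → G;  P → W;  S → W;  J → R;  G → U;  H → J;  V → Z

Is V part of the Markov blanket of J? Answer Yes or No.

No

A node's Markov blanket = Pa ∪ Ch ∪ (parents of Ch other than the node itself).
Pa(J) = {D, F, H}.
J's children: R, S, U.
Co-parents of J (other parents of its children):
  R: B, C, G
  S: C, E, G
  U: B, E, G, Q
MB(J) = {B, C, D, E, F, G, H, Q, R, S, U}; V is not in this set.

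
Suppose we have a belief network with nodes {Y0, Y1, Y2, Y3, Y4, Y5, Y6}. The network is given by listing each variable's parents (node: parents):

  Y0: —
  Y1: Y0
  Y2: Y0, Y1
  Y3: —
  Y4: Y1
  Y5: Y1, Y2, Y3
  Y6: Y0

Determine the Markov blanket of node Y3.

{Y1, Y2, Y5}

By definition, MB(Y3) is built from Y3's parents, Y3's children, and the co-parents of Y3.
Pa(Y3) = {}.
Y3's children: Y5.
Other parents of Y3's children:
  Y5: Y1, Y2
So the Markov blanket of Y3 is {Y1, Y2, Y5}.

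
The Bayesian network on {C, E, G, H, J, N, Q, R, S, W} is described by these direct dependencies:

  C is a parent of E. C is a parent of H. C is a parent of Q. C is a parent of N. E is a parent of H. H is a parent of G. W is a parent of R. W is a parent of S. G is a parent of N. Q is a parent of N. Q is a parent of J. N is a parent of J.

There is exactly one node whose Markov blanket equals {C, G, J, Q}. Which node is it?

The target node must have every member of {C, G, J, Q} as a parent, child, or co-parent, and no others.
Parents of N: C, G, Q; children: J; co-parents: Q.
These exactly cover the given set, so the node is N.

N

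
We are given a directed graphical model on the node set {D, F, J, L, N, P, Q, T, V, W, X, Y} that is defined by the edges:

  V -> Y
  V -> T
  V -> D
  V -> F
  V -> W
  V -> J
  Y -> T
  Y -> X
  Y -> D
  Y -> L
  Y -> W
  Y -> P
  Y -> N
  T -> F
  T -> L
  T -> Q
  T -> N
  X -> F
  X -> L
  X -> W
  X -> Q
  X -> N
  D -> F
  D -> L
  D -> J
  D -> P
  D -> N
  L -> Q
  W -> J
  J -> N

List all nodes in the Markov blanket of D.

{F, J, L, N, P, T, V, W, X, Y}

By definition, MB(D) is built from D's parents, D's children, and the co-parents of D.
Parents of D: V, Y.
D's children: F, J, L, N, P.
Parents of each child, excluding D:
  F: T, V, X
  L: T, X, Y
  J: V, W
  P: Y
  N: J, T, X, Y
Taking the union gives {F, J, L, N, P, T, V, W, X, Y}.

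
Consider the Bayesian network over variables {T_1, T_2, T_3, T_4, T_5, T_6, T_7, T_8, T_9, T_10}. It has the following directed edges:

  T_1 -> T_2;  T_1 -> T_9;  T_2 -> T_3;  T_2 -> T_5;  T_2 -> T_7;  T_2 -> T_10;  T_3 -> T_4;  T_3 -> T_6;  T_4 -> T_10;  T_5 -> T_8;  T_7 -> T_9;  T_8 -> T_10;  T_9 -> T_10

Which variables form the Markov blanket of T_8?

{T_2, T_4, T_5, T_9, T_10}

T_8 has child T_10.
Pa(T_8) = {T_5}.
Parents of each child, excluding T_8:
  parents(T_10) \ {T_8} = {T_2, T_4, T_9}.
So the Markov blanket of T_8 is {T_2, T_4, T_5, T_9, T_10}.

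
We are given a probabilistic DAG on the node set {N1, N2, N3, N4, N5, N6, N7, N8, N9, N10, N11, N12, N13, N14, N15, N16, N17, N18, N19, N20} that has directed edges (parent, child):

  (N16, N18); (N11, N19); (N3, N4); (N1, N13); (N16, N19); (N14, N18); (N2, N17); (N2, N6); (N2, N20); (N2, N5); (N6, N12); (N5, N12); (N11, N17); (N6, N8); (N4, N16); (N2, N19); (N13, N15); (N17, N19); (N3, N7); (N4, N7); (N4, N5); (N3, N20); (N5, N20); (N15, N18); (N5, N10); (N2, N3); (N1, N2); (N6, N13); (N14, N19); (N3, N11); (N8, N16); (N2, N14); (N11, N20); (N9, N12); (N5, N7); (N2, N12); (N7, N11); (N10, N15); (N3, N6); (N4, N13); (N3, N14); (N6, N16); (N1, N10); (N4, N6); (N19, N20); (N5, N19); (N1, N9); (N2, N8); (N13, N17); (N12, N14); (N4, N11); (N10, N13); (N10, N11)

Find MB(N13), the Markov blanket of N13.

{N1, N2, N4, N6, N10, N11, N15, N17}

A node's Markov blanket = Pa ∪ Ch ∪ (parents of Ch other than the node itself).
Ch(N13) = {N15, N17}.
Parents of N13: N1, N4, N6, N10.
For each child, the remaining parents (spouses of N13):
  parents(N15) \ {N13} = {N10}.
  parents(N17) \ {N13} = {N2, N11}.
Taking the union gives {N1, N2, N4, N6, N10, N11, N15, N17}.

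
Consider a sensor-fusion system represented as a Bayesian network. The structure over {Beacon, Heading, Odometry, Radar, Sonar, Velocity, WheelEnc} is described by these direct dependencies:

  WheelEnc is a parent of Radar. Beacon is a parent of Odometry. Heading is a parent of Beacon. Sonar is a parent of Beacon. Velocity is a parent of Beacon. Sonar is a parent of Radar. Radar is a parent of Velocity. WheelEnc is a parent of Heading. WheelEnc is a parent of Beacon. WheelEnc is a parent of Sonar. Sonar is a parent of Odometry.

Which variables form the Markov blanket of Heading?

Heading's children: Beacon.
Heading's parents: WheelEnc.
Co-parents of Heading (other parents of its children):
  Beacon's other parents are Sonar, Velocity, WheelEnc.
MB(Heading) = {Beacon, Sonar, Velocity, WheelEnc}.

{Beacon, Sonar, Velocity, WheelEnc}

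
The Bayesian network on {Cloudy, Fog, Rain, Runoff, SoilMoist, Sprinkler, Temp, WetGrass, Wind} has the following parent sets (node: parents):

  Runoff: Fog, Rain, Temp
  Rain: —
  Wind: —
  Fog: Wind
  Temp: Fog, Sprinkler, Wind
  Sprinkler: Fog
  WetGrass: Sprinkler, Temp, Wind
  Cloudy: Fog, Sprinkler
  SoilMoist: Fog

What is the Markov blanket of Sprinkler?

{Cloudy, Fog, Temp, WetGrass, Wind}

Recall MB(v) = parents ∪ children ∪ spouses, where spouses are the other parents of v's children.
Sprinkler has parent Fog.
Sprinkler has children Cloudy, Temp, WetGrass.
Parents of each child, excluding Sprinkler:
  Cloudy: Fog
  Temp: Fog, Wind
  WetGrass: Temp, Wind
Union: {Fog} ∪ {Cloudy, Temp, WetGrass} ∪ {Fog, Temp, Wind} = {Cloudy, Fog, Temp, WetGrass, Wind}.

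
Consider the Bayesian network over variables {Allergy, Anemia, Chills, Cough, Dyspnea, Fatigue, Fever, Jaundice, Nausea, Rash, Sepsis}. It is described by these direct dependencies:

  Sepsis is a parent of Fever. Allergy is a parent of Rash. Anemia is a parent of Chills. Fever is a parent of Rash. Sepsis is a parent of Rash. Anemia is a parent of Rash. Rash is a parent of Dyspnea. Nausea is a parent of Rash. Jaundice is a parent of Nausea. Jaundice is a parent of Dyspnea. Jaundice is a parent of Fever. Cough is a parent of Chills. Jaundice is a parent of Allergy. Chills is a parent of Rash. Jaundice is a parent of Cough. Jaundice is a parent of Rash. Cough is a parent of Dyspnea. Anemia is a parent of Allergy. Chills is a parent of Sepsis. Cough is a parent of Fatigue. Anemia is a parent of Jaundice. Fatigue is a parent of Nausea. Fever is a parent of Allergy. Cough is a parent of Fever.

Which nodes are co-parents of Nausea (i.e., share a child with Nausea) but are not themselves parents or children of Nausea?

Children of Nausea: Rash.
  Rash: Allergy, Anemia, Chills, Fever, Jaundice, Sepsis
Excluding nodes already adjacent to Nausea (Fatigue, Jaundice, Rash), the co-parent-only contribution is {Allergy, Anemia, Chills, Fever, Sepsis}.

{Allergy, Anemia, Chills, Fever, Sepsis}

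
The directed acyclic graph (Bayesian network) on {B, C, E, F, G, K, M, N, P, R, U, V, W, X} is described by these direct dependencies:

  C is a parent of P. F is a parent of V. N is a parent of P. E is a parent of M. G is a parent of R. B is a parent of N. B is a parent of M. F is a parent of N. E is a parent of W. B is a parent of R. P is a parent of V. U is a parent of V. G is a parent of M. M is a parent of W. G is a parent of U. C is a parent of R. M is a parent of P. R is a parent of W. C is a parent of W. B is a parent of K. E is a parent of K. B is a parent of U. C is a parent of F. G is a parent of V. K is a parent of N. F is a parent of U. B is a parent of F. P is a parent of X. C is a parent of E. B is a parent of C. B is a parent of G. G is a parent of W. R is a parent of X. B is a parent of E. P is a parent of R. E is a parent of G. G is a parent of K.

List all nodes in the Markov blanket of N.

A node's Markov blanket = Pa ∪ Ch ∪ (parents of Ch other than the node itself).
Children of N: P.
Pa(N) = {B, F, K}.
For each child, the remaining parents (spouses of N):
  parents(P) \ {N} = {C, M}.
MB(N) = {B, C, F, K, M, P}.

{B, C, F, K, M, P}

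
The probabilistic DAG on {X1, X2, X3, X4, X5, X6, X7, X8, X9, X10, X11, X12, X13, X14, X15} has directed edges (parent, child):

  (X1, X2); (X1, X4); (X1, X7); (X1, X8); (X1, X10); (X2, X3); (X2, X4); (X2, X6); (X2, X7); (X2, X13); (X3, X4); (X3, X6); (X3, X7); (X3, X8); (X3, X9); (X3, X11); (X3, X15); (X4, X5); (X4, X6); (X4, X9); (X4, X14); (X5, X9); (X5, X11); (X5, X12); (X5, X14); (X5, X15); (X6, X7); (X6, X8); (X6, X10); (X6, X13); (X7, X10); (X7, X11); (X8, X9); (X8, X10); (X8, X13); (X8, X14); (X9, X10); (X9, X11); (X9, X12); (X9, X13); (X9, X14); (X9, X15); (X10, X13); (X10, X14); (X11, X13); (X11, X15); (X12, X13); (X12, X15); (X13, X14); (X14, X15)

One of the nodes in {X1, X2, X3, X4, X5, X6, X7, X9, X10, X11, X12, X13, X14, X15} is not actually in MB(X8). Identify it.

X15

By definition, MB(X8) is built from X8's parents, X8's children, and the co-parents of X8.
Pa(X8) = {X1, X3, X6}.
Children of X8: X9, X10, X13, X14.
Co-parents of X8 (other parents of its children):
  parents(X9) \ {X8} = {X3, X4, X5}.
  X10 also has parents X1, X6, X7, X9.
  X13 also has parents X2, X6, X9, X10, X11, X12.
  X14's other parents are X4, X5, X9, X10, X13.
MB(X8) = {X1, X2, X3, X4, X5, X6, X7, X9, X10, X11, X12, X13, X14}.
X15 is neither a parent, child, nor co-parent of X8, so it does not belong.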